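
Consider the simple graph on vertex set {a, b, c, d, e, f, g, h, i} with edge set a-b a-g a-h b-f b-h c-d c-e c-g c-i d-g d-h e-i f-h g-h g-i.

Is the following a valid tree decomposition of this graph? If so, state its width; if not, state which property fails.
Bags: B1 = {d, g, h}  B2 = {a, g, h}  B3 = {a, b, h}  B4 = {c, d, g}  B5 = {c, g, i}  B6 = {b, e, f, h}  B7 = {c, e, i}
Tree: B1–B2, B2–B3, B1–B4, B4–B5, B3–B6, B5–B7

No — bags containing vertex e are not connected in the tree.

A tree decomposition must satisfy three properties: every vertex lies in some bag; for every edge, both endpoints lie together in some bag; and for every vertex, the bags containing it form a connected subtree. Here bags containing vertex e are not connected in the tree, so the decomposition is invalid.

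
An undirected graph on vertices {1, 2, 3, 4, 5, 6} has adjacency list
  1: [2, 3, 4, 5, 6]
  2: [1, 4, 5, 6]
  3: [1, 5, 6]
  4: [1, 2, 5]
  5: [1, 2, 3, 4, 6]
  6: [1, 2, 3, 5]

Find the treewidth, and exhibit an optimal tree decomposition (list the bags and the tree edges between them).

Every bag has size at most 4, so the width is 4 − 1 = 3 and tw(G) ≤ 3. Conversely, {1, 2, 4, 5} is a clique of size 4, and the vertices of any clique must share a bag in every tree decomposition; so some bag has ≥ 4 vertices and tw(G) ≥ 3. Therefore the treewidth is 3.

Treewidth 3.
One optimal decomposition is:
Bags: B1 = {1, 3, 5, 6}  B2 = {1, 2, 5, 6}  B3 = {1, 2, 4, 5}
Tree: B1–B2, B2–B3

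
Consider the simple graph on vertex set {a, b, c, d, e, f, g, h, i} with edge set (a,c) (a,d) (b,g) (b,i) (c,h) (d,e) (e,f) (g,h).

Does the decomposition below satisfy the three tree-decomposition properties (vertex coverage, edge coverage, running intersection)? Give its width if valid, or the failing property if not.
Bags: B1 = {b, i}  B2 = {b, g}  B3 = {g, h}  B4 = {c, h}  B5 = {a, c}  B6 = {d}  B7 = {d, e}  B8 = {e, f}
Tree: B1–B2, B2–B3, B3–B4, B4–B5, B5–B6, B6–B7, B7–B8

A tree decomposition must satisfy three properties: every vertex lies in some bag; for every edge, both endpoints lie together in some bag; and for every vertex, the bags containing it form a connected subtree. Here edge (a,d) lies in no bag, so the decomposition is invalid.

No — edge (a,d) lies in no bag.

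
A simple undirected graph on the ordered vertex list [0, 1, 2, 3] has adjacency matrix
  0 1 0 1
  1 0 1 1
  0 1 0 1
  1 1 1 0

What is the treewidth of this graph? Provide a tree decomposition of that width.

The largest bag has 3 vertices, giving width 2; this decomposition certifies tw(G) ≤ 2. Conversely, {0, 1, 3} is a clique of size 3, and the vertices of any clique must share a bag in every tree decomposition; so some bag has ≥ 3 vertices and tw(G) ≥ 2. Hence tw(G) = 2 exactly.

Treewidth 2.
Bags: B1 = {1, 2, 3}  B2 = {0, 1, 3}
Tree: B1–B2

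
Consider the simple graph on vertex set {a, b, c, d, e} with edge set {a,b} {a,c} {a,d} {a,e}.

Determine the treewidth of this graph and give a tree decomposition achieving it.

Treewidth 1.
One optimal decomposition is:
Bags: B1 = {a, c}  B2 = {a, d}  B3 = {a, b}  B4 = {a, e}
Tree: B1–B2, B1–B3, B2–B4

Each bag holds 2 vertices, so the decomposition has width 1, which upper-bounds the treewidth. Any graph with an edge has treewidth ≥ 1, and G has the edge a–c. The upper and lower bounds meet at 1, so that is the treewidth.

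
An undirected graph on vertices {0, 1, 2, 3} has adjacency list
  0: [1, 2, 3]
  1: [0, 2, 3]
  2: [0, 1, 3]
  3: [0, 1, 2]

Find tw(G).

3

A width-3 tree decomposition is:
Bags: B1 = {0, 1, 2, 3}
Tree: (single bag)
A single bag containing all 4 vertices is trivially a valid decomposition of width 3. For the lower bound, the 4 vertices {0, 1, 2, 3} are pairwise adjacent, and any tree decomposition puts a clique entirely inside one bag — forcing width ≥ 3. Combining the bounds, tw(G) = 3.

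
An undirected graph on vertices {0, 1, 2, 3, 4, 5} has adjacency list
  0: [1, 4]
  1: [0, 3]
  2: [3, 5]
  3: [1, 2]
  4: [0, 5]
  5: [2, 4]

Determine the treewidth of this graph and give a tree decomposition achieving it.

Treewidth 2.
One optimal decomposition is:
Bags: B1 = {0, 1, 3}  B2 = {0, 3, 4}  B3 = {3, 4, 5}  B4 = {2, 3, 5}
Tree: B1–B2, B2–B3, B3–B4

Each bag holds 3 vertices, so the decomposition has width 2, which upper-bounds the treewidth. The edges 3–1–0–4–5–2–3 form a cycle, so G is not a tree and its treewidth is at least 2. Therefore the treewidth is 2.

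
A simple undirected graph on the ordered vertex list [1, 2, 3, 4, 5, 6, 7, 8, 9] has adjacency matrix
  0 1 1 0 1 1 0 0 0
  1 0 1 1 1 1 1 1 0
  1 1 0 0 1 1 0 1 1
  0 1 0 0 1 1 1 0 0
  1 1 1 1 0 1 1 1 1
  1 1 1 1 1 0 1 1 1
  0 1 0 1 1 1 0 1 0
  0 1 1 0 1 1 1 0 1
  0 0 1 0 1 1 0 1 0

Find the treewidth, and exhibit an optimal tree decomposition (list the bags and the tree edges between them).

Treewidth 4.
One optimal decomposition is:
Bags: B1 = {2, 3, 5, 6, 8}  B2 = {3, 5, 6, 8, 9}  B3 = {1, 2, 3, 5, 6}  B4 = {2, 5, 6, 7, 8}  B5 = {2, 4, 5, 6, 7}
Tree: B1–B2, B1–B3, B1–B4, B4–B5

Each bag holds 5 vertices, so the decomposition has width 4, which upper-bounds the treewidth. For the lower bound, the 5 vertices {3, 5, 6, 8, 9} are pairwise adjacent, and any tree decomposition puts a clique entirely inside one bag — forcing width ≥ 4. Hence tw(G) = 4 exactly.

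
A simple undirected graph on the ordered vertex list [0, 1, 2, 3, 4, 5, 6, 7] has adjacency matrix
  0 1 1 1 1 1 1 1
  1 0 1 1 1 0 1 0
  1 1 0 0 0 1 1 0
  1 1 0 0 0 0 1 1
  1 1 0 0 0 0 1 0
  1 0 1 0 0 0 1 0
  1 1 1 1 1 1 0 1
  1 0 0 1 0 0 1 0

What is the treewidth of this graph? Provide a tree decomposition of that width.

Every bag has size at most 4, so the width is 4 − 1 = 3 and tw(G) ≤ 3. On the other hand G contains the 4-clique {0, 1, 2, 6}. A clique must lie in a single bag of any decomposition, so no decomposition can have width below 3. Hence tw(G) = 3 exactly.

Treewidth 3.
One such decomposition:
Bags: B1 = {0, 1, 3, 6}  B2 = {0, 1, 2, 6}  B3 = {0, 3, 6, 7}  B4 = {0, 2, 5, 6}  B5 = {0, 1, 4, 6}
Tree: B1–B2, B1–B3, B2–B4, B1–B5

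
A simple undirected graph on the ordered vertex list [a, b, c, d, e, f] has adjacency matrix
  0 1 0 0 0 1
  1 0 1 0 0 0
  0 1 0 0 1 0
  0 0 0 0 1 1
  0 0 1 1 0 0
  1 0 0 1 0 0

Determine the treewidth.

2

A width-2 tree decomposition is:
Bags: B1 = {a, d, f}  B2 = {a, d, e}  B3 = {a, c, e}  B4 = {a, b, c}
Tree: B1–B2, B2–B3, B3–B4
Each bag holds 3 vertices, so the decomposition has width 2, which upper-bounds the treewidth. Since a–f–d–e–c–b–a is a cycle in G, G is not acyclic. Forests are exactly the graphs of treewidth ≤ 1, so tw(G) ≥ 2. The upper and lower bounds meet at 2, so that is the treewidth.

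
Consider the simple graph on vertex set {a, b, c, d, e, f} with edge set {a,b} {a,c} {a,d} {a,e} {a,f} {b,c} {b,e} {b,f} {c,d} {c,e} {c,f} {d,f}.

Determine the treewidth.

3

A width-3 tree decomposition is:
Bags: B1 = {a, b, c, e}  B2 = {a, b, c, f}  B3 = {a, c, d, f}
Tree: B1–B2, B2–B3
Each bag holds 4 vertices, so the decomposition has width 3, which upper-bounds the treewidth. For the lower bound, the 4 vertices {a, b, c, e} are pairwise adjacent, and any tree decomposition puts a clique entirely inside one bag — forcing width ≥ 3. The upper and lower bounds meet at 3, so that is the treewidth.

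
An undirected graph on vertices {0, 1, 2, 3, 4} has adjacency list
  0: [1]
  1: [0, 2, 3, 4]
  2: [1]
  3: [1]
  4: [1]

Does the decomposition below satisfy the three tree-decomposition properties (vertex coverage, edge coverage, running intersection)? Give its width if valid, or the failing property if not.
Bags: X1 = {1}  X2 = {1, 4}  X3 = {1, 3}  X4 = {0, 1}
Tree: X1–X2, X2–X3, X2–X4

A tree decomposition must satisfy three properties: every vertex lies in some bag; for every edge, both endpoints lie together in some bag; and for every vertex, the bags containing it form a connected subtree. Here vertex 2 appears in no bag, so the decomposition is invalid.

No — vertex 2 appears in no bag.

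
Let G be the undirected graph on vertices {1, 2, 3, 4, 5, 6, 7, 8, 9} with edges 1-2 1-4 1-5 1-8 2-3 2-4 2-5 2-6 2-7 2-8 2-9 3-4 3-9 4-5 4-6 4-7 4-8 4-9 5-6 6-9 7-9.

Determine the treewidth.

A width-3 tree decomposition is:
Bags: B1 = {2, 4, 5, 6}  B2 = {1, 2, 4, 5}  B3 = {2, 4, 6, 9}  B4 = {1, 2, 4, 8}  B5 = {2, 4, 7, 9}  B6 = {2, 3, 4, 9}
Tree: B1–B2, B1–B3, B2–B4, B3–B5, B3–B6
Each bag holds 4 vertices, so the decomposition has width 3, which upper-bounds the treewidth. On the other hand G contains the 4-clique {1, 2, 4, 8}. A clique must lie in a single bag of any decomposition, so no decomposition can have width below 3. Therefore the treewidth is 3.

3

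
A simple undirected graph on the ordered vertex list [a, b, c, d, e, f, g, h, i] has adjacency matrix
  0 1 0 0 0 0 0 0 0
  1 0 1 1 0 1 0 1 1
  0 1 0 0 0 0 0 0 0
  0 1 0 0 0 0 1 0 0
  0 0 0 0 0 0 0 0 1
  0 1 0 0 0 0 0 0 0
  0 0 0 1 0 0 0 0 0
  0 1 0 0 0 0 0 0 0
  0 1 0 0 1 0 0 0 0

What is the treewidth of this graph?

1

A width-1 tree decomposition is:
Bags: B1 = {b, d}  B2 = {b, f}  B3 = {b, c}  B4 = {d, g}  B5 = {a, b}  B6 = {b, h}  B7 = {b, i}  B8 = {e, i}
Tree: B1–B2, B2–B3, B1–B4, B3–B5, B2–B6, B1–B7, B7–B8
Every bag has size at most 2, so the width is 2 − 1 = 1 and tw(G) ≤ 1. G has an edge, so its treewidth is at least 1. Combining the bounds, tw(G) = 1.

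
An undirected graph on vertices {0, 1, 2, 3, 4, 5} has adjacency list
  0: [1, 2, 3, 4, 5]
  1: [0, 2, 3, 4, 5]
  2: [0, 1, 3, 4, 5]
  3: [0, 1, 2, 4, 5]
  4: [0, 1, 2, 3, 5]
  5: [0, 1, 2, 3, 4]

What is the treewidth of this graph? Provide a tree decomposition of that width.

Treewidth 5.
Bags: B1 = {0, 1, 2, 3, 4, 5}
Tree: (single bag)

A single bag containing all 6 vertices is trivially a valid decomposition of width 5. On the other hand G contains the 6-clique {0, 1, 2, 3, 4, 5}. A clique must lie in a single bag of any decomposition, so no decomposition can have width below 5. Hence tw(G) = 5 exactly.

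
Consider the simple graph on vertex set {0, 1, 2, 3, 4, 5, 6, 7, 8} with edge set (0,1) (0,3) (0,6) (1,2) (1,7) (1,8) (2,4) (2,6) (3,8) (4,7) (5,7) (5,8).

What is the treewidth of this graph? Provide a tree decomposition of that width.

The largest bag has 4 vertices, giving width 3; this decomposition certifies tw(G) ≤ 3. For the lower bound: the 4 vertex sets {0,3,6}, {2}, {1}, {4,5,7,8} are disjoint, each induces a connected subgraph, and every pair is joined by at least one edge of G. Contracting each set to a single vertex therefore yields K_{4} as a minor, and since treewidth is minor-monotone, tw(G) ≥ tw(K_{4}) = 3. The upper and lower bounds meet at 3, so that is the treewidth.

Treewidth 3.
One optimal decomposition is:
Bags: B1 = {0, 2, 3, 6}  B2 = {0, 1, 2, 3}  B3 = {1, 2, 3, 8}  B4 = {1, 2, 4, 8}  B5 = {1, 4, 7, 8}  B6 = {4, 5, 7, 8}
Tree: B1–B2, B2–B3, B3–B4, B4–B5, B5–B6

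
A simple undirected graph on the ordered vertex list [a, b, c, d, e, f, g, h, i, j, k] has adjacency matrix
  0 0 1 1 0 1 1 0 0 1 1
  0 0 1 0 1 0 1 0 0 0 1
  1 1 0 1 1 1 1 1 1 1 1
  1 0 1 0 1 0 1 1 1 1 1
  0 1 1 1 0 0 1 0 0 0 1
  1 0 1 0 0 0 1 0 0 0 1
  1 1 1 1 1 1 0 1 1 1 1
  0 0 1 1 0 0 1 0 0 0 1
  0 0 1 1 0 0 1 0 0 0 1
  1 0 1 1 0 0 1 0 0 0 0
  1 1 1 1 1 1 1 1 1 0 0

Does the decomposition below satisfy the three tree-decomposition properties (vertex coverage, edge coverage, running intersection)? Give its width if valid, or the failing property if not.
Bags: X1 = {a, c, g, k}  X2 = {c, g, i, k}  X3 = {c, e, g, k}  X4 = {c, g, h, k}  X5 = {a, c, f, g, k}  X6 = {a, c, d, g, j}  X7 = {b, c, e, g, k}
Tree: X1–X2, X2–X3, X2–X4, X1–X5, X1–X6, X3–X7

No — edge (d,k) lies in no bag.

A tree decomposition must satisfy three properties: every vertex lies in some bag; for every edge, both endpoints lie together in some bag; and for every vertex, the bags containing it form a connected subtree. Here edge (d,k) lies in no bag, so the decomposition is invalid.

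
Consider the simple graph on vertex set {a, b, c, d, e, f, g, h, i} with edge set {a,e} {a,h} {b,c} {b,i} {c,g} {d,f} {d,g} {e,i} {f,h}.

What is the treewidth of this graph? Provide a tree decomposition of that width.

Treewidth 2.
Bags: B1 = {d, f, h}  B2 = {a, d, h}  B3 = {a, d, e}  B4 = {d, e, i}  B5 = {b, d, i}  B6 = {b, c, d}  B7 = {c, d, g}
Tree: B1–B2, B2–B3, B3–B4, B4–B5, B5–B6, B6–B7

Every bag has size at most 3, so the width is 3 − 1 = 2 and tw(G) ≤ 2. Since d–f–h–a–e–i–b–c–g–d is a cycle in G, G is not acyclic. Forests are exactly the graphs of treewidth ≤ 1, so tw(G) ≥ 2. Therefore the treewidth is 2.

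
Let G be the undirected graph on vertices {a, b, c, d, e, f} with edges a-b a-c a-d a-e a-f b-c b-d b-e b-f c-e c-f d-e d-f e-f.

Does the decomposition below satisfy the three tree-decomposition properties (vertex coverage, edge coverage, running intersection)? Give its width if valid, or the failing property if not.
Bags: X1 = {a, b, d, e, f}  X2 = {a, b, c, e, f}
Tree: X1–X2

Yes; width 4.

Every vertex of G appears in some bag (union = {a, b, c, d, e, f}); every edge is covered by a bag; and for each vertex v the set of bags containing v is connected in the bag tree. The decomposition is therefore valid. The largest bag has 5 vertices, so the width is 4.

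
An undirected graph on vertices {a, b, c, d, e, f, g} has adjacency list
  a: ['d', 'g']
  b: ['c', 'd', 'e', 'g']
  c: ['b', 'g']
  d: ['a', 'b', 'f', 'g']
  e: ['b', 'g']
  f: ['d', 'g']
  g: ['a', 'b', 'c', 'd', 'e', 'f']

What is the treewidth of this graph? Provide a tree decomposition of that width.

Treewidth 2.
Bags: B1 = {b, d, g}  B2 = {b, e, g}  B3 = {a, d, g}  B4 = {d, f, g}  B5 = {b, c, g}
Tree: B1–B2, B1–B3, B3–B4, B2–B5

Each bag holds 3 vertices, so the decomposition has width 2, which upper-bounds the treewidth. On the other hand G contains the 3-clique {d, f, g}. A clique must lie in a single bag of any decomposition, so no decomposition can have width below 2. The upper and lower bounds meet at 2, so that is the treewidth.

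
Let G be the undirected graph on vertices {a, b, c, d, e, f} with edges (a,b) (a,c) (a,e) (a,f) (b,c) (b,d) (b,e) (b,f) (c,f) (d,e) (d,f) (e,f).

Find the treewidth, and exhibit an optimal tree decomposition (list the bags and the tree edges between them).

Treewidth 3.
One such decomposition:
Bags: B1 = {a, b, e, f}  B2 = {a, b, c, f}  B3 = {b, d, e, f}
Tree: B1–B2, B1–B3

Every bag has size at most 4, so the width is 4 − 1 = 3 and tw(G) ≤ 3. Conversely, {b, d, e, f} is a clique of size 4, and the vertices of any clique must share a bag in every tree decomposition; so some bag has ≥ 4 vertices and tw(G) ≥ 3. The upper and lower bounds meet at 3, so that is the treewidth.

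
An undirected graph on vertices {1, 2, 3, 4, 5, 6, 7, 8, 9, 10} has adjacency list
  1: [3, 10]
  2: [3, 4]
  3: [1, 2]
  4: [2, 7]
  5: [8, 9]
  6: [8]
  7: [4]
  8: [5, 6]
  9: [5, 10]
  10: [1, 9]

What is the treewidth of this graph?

1

A width-1 tree decomposition is:
Bags: B1 = {6, 8}  B2 = {5, 8}  B3 = {5, 9}  B4 = {9, 10}  B5 = {1, 10}  B6 = {1, 3}  B7 = {2, 3}  B8 = {2, 4}  B9 = {4, 7}
Tree: B1–B2, B2–B3, B3–B4, B4–B5, B5–B6, B6–B7, B7–B8, B8–B9
The largest bag has 2 vertices, giving width 1; this decomposition certifies tw(G) ≤ 1. G has an edge, so its treewidth is at least 1. Therefore the treewidth is 1.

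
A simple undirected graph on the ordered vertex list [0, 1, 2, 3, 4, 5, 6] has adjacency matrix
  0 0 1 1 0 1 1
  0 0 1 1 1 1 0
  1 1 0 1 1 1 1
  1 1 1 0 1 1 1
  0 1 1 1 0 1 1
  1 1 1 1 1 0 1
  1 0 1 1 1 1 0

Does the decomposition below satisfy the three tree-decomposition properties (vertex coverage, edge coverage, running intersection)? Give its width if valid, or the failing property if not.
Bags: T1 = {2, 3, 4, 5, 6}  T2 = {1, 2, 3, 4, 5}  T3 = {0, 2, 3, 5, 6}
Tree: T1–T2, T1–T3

Yes; width 4.

Checking the three conditions: (i) the bags cover all of {0, 1, 2, 3, 4, 5, 6}; (ii) for each edge, some bag contains both endpoints; (iii) the bags containing any fixed vertex form a subtree. All hold, so the decomposition is valid with width 5 − 1 = 4.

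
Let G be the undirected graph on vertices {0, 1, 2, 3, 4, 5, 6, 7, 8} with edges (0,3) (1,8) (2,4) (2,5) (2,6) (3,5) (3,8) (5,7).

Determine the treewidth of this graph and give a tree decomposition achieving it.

Treewidth 1.
Bags: B1 = {2, 4}  B2 = {2, 5}  B3 = {3, 5}  B4 = {0, 3}  B5 = {3, 8}  B6 = {5, 7}  B7 = {1, 8}  B8 = {2, 6}
Tree: B1–B2, B2–B3, B3–B4, B3–B5, B3–B6, B5–B7, B2–B8

The largest bag has 2 vertices, giving width 1; this decomposition certifies tw(G) ≤ 1. Any graph with an edge has treewidth ≥ 1, and G has the edge 2–4. Hence tw(G) = 1 exactly.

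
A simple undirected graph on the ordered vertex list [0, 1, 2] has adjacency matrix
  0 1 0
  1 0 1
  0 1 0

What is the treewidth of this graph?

1

A width-1 tree decomposition is:
Bags: B1 = {0, 1}  B2 = {1, 2}
Tree: B1–B2
Each bag holds 2 vertices, so the decomposition has width 1, which upper-bounds the treewidth. Any graph with an edge has treewidth ≥ 1, and G has the edge 0–1. Combining the bounds, tw(G) = 1.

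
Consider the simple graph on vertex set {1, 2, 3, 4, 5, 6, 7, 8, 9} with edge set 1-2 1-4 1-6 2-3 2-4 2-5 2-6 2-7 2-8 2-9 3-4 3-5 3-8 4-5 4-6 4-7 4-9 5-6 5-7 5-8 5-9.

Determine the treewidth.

3

A width-3 tree decomposition is:
Bags: B1 = {2, 4, 5, 9}  B2 = {2, 4, 5, 6}  B3 = {2, 3, 4, 5}  B4 = {1, 2, 4, 6}  B5 = {2, 4, 5, 7}  B6 = {2, 3, 5, 8}
Tree: B1–B2, B2–B3, B2–B4, B3–B5, B3–B6
Every bag has size at most 4, so the width is 4 − 1 = 3 and tw(G) ≤ 3. Conversely, {2, 3, 5, 8} is a clique of size 4, and the vertices of any clique must share a bag in every tree decomposition; so some bag has ≥ 4 vertices and tw(G) ≥ 3. Therefore the treewidth is 3.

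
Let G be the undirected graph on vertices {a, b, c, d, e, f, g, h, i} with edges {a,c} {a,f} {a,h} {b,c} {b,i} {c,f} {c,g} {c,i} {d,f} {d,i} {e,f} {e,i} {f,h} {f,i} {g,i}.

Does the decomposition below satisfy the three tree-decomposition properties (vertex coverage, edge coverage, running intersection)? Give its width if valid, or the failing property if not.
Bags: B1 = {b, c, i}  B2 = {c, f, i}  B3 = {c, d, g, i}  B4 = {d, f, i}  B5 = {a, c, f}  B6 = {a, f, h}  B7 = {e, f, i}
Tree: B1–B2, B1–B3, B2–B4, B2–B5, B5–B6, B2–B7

No — bags containing vertex d are not connected in the tree.

A tree decomposition must satisfy three properties: every vertex lies in some bag; for every edge, both endpoints lie together in some bag; and for every vertex, the bags containing it form a connected subtree. Here bags containing vertex d are not connected in the tree, so the decomposition is invalid.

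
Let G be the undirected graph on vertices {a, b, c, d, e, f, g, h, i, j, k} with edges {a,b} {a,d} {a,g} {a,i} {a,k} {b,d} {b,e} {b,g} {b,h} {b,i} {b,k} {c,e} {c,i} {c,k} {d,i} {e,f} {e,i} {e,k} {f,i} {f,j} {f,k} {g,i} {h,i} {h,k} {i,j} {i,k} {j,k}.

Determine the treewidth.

A width-3 tree decomposition is:
Bags: B1 = {a, b, g, i}  B2 = {a, b, i, k}  B3 = {b, e, i, k}  B4 = {e, f, i, k}  B5 = {a, b, d, i}  B6 = {f, i, j, k}  B7 = {b, h, i, k}  B8 = {c, e, i, k}
Tree: B1–B2, B2–B3, B3–B4, B1–B5, B4–B6, B3–B7, B4–B8
The largest bag has 4 vertices, giving width 3; this decomposition certifies tw(G) ≤ 3. Conversely, {a, b, d, i} is a clique of size 4, and the vertices of any clique must share a bag in every tree decomposition; so some bag has ≥ 4 vertices and tw(G) ≥ 3. Hence tw(G) = 3 exactly.

3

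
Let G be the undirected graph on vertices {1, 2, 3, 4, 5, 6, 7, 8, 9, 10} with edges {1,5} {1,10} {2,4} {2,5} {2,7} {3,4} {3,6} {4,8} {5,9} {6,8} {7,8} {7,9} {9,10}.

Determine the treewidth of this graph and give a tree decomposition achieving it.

Every bag has size at most 3, so the width is 3 − 1 = 2 and tw(G) ≤ 2. For the lower bound, G contains the cycle 1–10–9–5–1, so G is not a forest; only forests have treewidth ≤ 1, hence tw(G) ≥ 2. Hence tw(G) = 2 exactly.

Treewidth 2.
One optimal decomposition is:
Bags: B1 = {1, 5, 10}  B2 = {5, 9, 10}  B3 = {2, 5, 9}  B4 = {2, 7, 9}  B5 = {2, 4, 7}  B6 = {4, 7, 8}  B7 = {3, 4, 8}  B8 = {3, 6, 8}
Tree: B1–B2, B2–B3, B3–B4, B4–B5, B5–B6, B6–B7, B7–B8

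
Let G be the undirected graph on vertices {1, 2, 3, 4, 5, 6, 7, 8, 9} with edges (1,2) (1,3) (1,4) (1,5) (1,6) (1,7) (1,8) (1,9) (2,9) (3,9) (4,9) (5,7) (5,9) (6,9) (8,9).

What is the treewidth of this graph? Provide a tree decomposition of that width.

Treewidth 2.
Bags: B1 = {1, 5, 9}  B2 = {1, 8, 9}  B3 = {1, 4, 9}  B4 = {1, 2, 9}  B5 = {1, 6, 9}  B6 = {1, 5, 7}  B7 = {1, 3, 9}
Tree: B1–B2, B2–B3, B3–B4, B1–B5, B1–B6, B4–B7

Each bag holds 3 vertices, so the decomposition has width 2, which upper-bounds the treewidth. On the other hand G contains the 3-clique {1, 2, 9}. A clique must lie in a single bag of any decomposition, so no decomposition can have width below 2. Therefore the treewidth is 2.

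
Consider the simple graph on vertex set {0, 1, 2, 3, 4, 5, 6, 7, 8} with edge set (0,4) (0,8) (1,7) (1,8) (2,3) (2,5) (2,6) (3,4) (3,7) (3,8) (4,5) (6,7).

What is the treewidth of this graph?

3

A width-3 tree decomposition is:
Bags: B1 = {1, 6, 7, 8}  B2 = {3, 6, 7, 8}  B3 = {2, 3, 6, 8}  B4 = {0, 2, 3, 8}  B5 = {0, 2, 3, 4}  B6 = {0, 2, 4, 5}
Tree: B1–B2, B2–B3, B3–B4, B4–B5, B5–B6
The largest bag has 4 vertices, giving width 3; this decomposition certifies tw(G) ≤ 3. For the lower bound: the 4 vertex sets {1,6,7}, {8}, {3}, {0,2,4,5} are disjoint, each induces a connected subgraph, and every pair is joined by at least one edge of G. Contracting each set to a single vertex therefore yields K_{4} as a minor, and since treewidth is minor-monotone, tw(G) ≥ tw(K_{4}) = 3. Therefore the treewidth is 3.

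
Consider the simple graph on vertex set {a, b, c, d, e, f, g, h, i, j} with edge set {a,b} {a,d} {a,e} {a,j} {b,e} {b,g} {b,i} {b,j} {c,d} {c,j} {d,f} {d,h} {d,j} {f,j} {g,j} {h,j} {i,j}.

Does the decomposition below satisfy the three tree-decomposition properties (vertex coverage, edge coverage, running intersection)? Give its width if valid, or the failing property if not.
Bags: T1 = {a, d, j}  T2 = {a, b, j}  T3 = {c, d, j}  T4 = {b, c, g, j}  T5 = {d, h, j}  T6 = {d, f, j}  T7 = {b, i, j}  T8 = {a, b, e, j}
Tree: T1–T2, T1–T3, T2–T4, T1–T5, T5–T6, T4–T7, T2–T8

No — bags containing vertex c are not connected in the tree.

A tree decomposition must satisfy three properties: every vertex lies in some bag; for every edge, both endpoints lie together in some bag; and for every vertex, the bags containing it form a connected subtree. Here bags containing vertex c are not connected in the tree, so the decomposition is invalid.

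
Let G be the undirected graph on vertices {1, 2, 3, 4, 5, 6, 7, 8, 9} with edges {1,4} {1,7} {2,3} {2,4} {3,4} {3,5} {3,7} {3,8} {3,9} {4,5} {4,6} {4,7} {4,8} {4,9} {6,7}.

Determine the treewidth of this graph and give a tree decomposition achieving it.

Treewidth 2.
One such decomposition:
Bags: B1 = {3, 4, 7}  B2 = {3, 4, 8}  B3 = {3, 4, 9}  B4 = {4, 6, 7}  B5 = {3, 4, 5}  B6 = {1, 4, 7}  B7 = {2, 3, 4}
Tree: B1–B2, B2–B3, B1–B4, B3–B5, B4–B6, B3–B7

Each bag holds 3 vertices, so the decomposition has width 2, which upper-bounds the treewidth. For the lower bound, the 3 vertices {1, 4, 7} are pairwise adjacent, and any tree decomposition puts a clique entirely inside one bag — forcing width ≥ 2. Hence tw(G) = 2 exactly.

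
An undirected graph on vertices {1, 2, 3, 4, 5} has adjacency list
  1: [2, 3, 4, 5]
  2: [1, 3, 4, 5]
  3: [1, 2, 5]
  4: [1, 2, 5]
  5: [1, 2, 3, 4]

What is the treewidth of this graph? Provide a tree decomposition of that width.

Each bag holds 4 vertices, so the decomposition has width 3, which upper-bounds the treewidth. On the other hand G contains the 4-clique {1, 2, 3, 5}. A clique must lie in a single bag of any decomposition, so no decomposition can have width below 3. The upper and lower bounds meet at 3, so that is the treewidth.

Treewidth 3.
One such decomposition:
Bags: B1 = {1, 2, 4, 5}  B2 = {1, 2, 3, 5}
Tree: B1–B2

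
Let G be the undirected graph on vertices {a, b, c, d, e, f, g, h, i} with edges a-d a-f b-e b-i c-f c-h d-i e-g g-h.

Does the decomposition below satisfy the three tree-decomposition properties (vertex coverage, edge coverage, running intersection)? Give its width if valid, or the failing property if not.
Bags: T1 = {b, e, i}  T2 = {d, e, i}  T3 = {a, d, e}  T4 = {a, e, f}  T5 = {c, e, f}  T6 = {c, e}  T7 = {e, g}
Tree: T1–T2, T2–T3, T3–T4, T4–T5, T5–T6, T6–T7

No — vertex h appears in no bag.

A tree decomposition must satisfy three properties: every vertex lies in some bag; for every edge, both endpoints lie together in some bag; and for every vertex, the bags containing it form a connected subtree. Here vertex h appears in no bag, so the decomposition is invalid.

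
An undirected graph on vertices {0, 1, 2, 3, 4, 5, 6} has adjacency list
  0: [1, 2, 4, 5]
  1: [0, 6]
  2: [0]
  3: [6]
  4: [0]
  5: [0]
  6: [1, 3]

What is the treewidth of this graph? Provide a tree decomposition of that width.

Treewidth 1.
One optimal decomposition is:
Bags: B1 = {0, 5}  B2 = {0, 2}  B3 = {0, 1}  B4 = {0, 4}  B5 = {1, 6}  B6 = {3, 6}
Tree: B1–B2, B2–B3, B1–B4, B3–B5, B5–B6

Each bag holds 2 vertices, so the decomposition has width 1, which upper-bounds the treewidth. Any graph with an edge has treewidth ≥ 1, and G has the edge 0–5. Hence tw(G) = 1 exactly.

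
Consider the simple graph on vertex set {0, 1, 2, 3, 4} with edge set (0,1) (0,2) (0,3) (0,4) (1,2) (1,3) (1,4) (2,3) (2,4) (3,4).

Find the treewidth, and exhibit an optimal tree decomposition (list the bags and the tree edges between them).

With just one bag of size 5, the width is 5 − 1 = 4, so tw(G) ≤ 4. On the other hand G contains the 5-clique {0, 1, 2, 3, 4}. A clique must lie in a single bag of any decomposition, so no decomposition can have width below 4. The upper and lower bounds meet at 4, so that is the treewidth.

Treewidth 4.
One such decomposition:
Bags: B1 = {0, 1, 2, 3, 4}
Tree: (single bag)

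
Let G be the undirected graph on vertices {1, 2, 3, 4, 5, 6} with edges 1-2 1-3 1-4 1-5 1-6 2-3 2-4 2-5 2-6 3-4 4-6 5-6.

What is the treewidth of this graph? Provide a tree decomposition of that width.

Each bag holds 4 vertices, so the decomposition has width 3, which upper-bounds the treewidth. For the lower bound, the 4 vertices {1, 2, 3, 4} are pairwise adjacent, and any tree decomposition puts a clique entirely inside one bag — forcing width ≥ 3. Therefore the treewidth is 3.

Treewidth 3.
Bags: B1 = {1, 2, 5, 6}  B2 = {1, 2, 4, 6}  B3 = {1, 2, 3, 4}
Tree: B1–B2, B2–B3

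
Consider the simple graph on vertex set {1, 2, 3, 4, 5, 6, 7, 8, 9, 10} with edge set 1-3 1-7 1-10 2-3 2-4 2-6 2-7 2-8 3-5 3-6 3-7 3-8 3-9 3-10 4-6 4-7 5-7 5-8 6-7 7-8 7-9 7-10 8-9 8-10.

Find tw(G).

A width-3 tree decomposition is:
Bags: B1 = {2, 3, 7, 8}  B2 = {3, 7, 8, 9}  B3 = {2, 3, 6, 7}  B4 = {3, 7, 8, 10}  B5 = {1, 3, 7, 10}  B6 = {3, 5, 7, 8}  B7 = {2, 4, 6, 7}
Tree: B1–B2, B1–B3, B2–B4, B4–B5, B1–B6, B3–B7
The largest bag has 4 vertices, giving width 3; this decomposition certifies tw(G) ≤ 3. Conversely, {3, 7, 8, 9} is a clique of size 4, and the vertices of any clique must share a bag in every tree decomposition; so some bag has ≥ 4 vertices and tw(G) ≥ 3. Hence tw(G) = 3 exactly.

3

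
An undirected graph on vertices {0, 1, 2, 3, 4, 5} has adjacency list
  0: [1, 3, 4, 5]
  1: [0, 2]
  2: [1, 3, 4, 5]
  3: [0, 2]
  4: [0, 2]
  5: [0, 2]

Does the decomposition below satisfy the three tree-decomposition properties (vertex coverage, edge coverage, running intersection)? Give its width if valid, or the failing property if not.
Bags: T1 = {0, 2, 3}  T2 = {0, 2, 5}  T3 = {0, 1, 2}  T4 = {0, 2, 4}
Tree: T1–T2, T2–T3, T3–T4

Every vertex of G appears in some bag (union = {0, 1, 2, 3, 4, 5}); every edge is covered by a bag; and for each vertex v the set of bags containing v is connected in the bag tree. The decomposition is therefore valid. The largest bag has 3 vertices, so the width is 2.

Yes; width 2.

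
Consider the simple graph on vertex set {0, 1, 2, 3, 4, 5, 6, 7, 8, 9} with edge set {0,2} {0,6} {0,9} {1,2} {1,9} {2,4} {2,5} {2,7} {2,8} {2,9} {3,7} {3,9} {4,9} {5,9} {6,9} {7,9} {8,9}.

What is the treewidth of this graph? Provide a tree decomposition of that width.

Each bag holds 3 vertices, so the decomposition has width 2, which upper-bounds the treewidth. For the lower bound, the 3 vertices {0, 2, 9} are pairwise adjacent, and any tree decomposition puts a clique entirely inside one bag — forcing width ≥ 2. Hence tw(G) = 2 exactly.

Treewidth 2.
Bags: B1 = {0, 2, 9}  B2 = {2, 7, 9}  B3 = {0, 6, 9}  B4 = {2, 5, 9}  B5 = {2, 8, 9}  B6 = {1, 2, 9}  B7 = {2, 4, 9}  B8 = {3, 7, 9}
Tree: B1–B2, B1–B3, B1–B4, B2–B5, B5–B6, B2–B7, B2–B8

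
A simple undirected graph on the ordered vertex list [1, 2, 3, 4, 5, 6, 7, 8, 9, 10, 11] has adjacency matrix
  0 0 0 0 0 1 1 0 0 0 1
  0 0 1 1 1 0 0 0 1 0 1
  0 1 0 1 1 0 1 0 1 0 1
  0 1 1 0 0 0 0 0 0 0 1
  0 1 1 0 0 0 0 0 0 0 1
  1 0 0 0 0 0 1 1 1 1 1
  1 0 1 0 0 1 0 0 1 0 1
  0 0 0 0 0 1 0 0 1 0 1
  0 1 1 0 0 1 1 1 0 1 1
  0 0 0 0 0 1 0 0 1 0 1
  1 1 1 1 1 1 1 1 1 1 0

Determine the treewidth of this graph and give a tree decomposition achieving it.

Every bag has size at most 4, so the width is 4 − 1 = 3 and tw(G) ≤ 3. Conversely, {1, 6, 7, 11} is a clique of size 4, and the vertices of any clique must share a bag in every tree decomposition; so some bag has ≥ 4 vertices and tw(G) ≥ 3. Combining the bounds, tw(G) = 3.

Treewidth 3.
One optimal decomposition is:
Bags: B1 = {6, 7, 9, 11}  B2 = {3, 7, 9, 11}  B3 = {2, 3, 9, 11}  B4 = {2, 3, 4, 11}  B5 = {2, 3, 5, 11}  B6 = {6, 8, 9, 11}  B7 = {6, 9, 10, 11}  B8 = {1, 6, 7, 11}
Tree: B1–B2, B2–B3, B3–B4, B4–B5, B1–B6, B6–B7, B1–B8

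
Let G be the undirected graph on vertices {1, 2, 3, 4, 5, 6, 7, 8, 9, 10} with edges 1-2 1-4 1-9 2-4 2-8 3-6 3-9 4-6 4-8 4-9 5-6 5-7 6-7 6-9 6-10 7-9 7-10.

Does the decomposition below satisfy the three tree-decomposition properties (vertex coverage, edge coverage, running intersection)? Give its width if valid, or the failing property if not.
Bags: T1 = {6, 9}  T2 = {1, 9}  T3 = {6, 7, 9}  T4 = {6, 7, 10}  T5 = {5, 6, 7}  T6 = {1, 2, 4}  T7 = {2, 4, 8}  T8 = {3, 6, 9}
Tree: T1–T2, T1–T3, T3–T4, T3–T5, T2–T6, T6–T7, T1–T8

No — edge (4,9) lies in no bag.

A tree decomposition must satisfy three properties: every vertex lies in some bag; for every edge, both endpoints lie together in some bag; and for every vertex, the bags containing it form a connected subtree. Here edge (4,9) lies in no bag, so the decomposition is invalid.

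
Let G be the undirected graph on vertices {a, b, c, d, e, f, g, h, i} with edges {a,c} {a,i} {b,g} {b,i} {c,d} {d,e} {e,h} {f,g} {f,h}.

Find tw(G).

A width-2 tree decomposition is:
Bags: B1 = {a, c, i}  B2 = {c, d, i}  B3 = {d, e, i}  B4 = {e, h, i}  B5 = {f, h, i}  B6 = {f, g, i}  B7 = {b, g, i}
Tree: B1–B2, B2–B3, B3–B4, B4–B5, B5–B6, B6–B7
Each bag holds 3 vertices, so the decomposition has width 2, which upper-bounds the treewidth. Since i–a–c–d–e–h–f–g–b–i is a cycle in G, G is not acyclic. Forests are exactly the graphs of treewidth ≤ 1, so tw(G) ≥ 2. The upper and lower bounds meet at 2, so that is the treewidth.

2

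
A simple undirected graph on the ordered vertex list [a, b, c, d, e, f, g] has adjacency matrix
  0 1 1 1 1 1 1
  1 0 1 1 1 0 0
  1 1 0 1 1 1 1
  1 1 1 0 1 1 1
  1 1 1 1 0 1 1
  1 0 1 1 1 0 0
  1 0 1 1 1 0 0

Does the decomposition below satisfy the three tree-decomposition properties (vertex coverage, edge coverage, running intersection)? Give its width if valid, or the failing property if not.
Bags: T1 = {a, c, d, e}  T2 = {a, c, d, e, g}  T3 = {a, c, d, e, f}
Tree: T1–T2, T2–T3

No — vertex b appears in no bag.

A tree decomposition must satisfy three properties: every vertex lies in some bag; for every edge, both endpoints lie together in some bag; and for every vertex, the bags containing it form a connected subtree. Here vertex b appears in no bag, so the decomposition is invalid.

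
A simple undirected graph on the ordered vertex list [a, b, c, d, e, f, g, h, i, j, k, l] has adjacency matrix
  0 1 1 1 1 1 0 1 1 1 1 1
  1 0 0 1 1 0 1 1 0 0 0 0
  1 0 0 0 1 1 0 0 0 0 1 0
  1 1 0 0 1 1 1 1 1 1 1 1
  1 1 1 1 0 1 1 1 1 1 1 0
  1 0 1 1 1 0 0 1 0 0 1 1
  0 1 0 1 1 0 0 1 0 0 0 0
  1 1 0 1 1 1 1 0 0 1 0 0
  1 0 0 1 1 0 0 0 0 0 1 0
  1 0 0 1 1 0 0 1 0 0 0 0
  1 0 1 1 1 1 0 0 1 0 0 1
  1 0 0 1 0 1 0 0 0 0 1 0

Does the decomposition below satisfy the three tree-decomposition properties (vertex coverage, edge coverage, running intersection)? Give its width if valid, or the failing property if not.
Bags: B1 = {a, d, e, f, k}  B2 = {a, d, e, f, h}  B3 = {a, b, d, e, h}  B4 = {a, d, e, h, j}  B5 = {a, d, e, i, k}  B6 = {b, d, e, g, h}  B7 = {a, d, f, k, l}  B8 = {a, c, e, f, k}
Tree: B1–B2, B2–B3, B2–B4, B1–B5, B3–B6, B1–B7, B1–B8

Yes; width 4.

Every vertex of G appears in some bag (union = {a, b, c, d, e, f, g, h, i, j, k, l}); every edge is covered by a bag; and for each vertex v the set of bags containing v is connected in the bag tree. The decomposition is therefore valid. The largest bag has 5 vertices, so the width is 4.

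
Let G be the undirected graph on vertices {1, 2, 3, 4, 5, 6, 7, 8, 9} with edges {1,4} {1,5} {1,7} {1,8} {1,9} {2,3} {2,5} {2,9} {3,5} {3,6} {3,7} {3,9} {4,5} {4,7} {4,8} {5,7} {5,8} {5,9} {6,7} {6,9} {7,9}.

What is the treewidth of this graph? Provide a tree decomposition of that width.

Treewidth 3.
One such decomposition:
Bags: B1 = {1, 4, 5, 7}  B2 = {1, 5, 7, 9}  B3 = {3, 5, 7, 9}  B4 = {1, 4, 5, 8}  B5 = {2, 3, 5, 9}  B6 = {3, 6, 7, 9}
Tree: B1–B2, B2–B3, B1–B4, B3–B5, B3–B6

Each bag holds 4 vertices, so the decomposition has width 3, which upper-bounds the treewidth. For the lower bound, the 4 vertices {1, 5, 7, 9} are pairwise adjacent, and any tree decomposition puts a clique entirely inside one bag — forcing width ≥ 3. Hence tw(G) = 3 exactly.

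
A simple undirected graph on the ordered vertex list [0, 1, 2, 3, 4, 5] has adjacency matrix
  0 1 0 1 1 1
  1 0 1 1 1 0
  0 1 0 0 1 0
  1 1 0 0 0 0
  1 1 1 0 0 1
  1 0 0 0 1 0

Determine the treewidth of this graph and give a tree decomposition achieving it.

The largest bag has 3 vertices, giving width 2; this decomposition certifies tw(G) ≤ 2. On the other hand G contains the 3-clique {0, 1, 3}. A clique must lie in a single bag of any decomposition, so no decomposition can have width below 2. Therefore the treewidth is 2.

Treewidth 2.
Bags: B1 = {0, 1, 4}  B2 = {0, 4, 5}  B3 = {1, 2, 4}  B4 = {0, 1, 3}
Tree: B1–B2, B1–B3, B1–B4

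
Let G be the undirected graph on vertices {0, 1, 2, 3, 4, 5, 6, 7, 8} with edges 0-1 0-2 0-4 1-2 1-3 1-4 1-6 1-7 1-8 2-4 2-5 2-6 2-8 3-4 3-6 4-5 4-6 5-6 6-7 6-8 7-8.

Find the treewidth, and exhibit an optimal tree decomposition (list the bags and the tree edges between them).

Each bag holds 4 vertices, so the decomposition has width 3, which upper-bounds the treewidth. For the lower bound, the 4 vertices {0, 1, 2, 4} are pairwise adjacent, and any tree decomposition puts a clique entirely inside one bag — forcing width ≥ 3. Therefore the treewidth is 3.

Treewidth 3.
One optimal decomposition is:
Bags: B1 = {1, 2, 4, 6}  B2 = {1, 2, 6, 8}  B3 = {0, 1, 2, 4}  B4 = {1, 6, 7, 8}  B5 = {2, 4, 5, 6}  B6 = {1, 3, 4, 6}
Tree: B1–B2, B1–B3, B2–B4, B1–B5, B1–B6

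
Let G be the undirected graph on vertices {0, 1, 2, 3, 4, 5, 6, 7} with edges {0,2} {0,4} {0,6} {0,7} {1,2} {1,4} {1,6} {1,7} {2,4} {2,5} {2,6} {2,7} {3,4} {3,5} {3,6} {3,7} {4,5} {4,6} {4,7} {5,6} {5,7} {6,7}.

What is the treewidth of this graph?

A width-4 tree decomposition is:
Bags: B1 = {1, 2, 4, 6, 7}  B2 = {2, 4, 5, 6, 7}  B3 = {3, 4, 5, 6, 7}  B4 = {0, 2, 4, 6, 7}
Tree: B1–B2, B2–B3, B1–B4
Every bag has size at most 5, so the width is 5 − 1 = 4 and tw(G) ≤ 4. For the lower bound, the 5 vertices {0, 2, 4, 6, 7} are pairwise adjacent, and any tree decomposition puts a clique entirely inside one bag — forcing width ≥ 4. Therefore the treewidth is 4.

4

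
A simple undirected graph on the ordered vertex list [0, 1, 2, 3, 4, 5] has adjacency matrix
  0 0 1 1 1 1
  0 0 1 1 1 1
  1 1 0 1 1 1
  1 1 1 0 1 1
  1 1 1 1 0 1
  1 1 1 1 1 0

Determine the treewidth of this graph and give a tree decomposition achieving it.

Every bag has size at most 5, so the width is 5 − 1 = 4 and tw(G) ≤ 4. For the lower bound, the 5 vertices {0, 2, 3, 4, 5} are pairwise adjacent, and any tree decomposition puts a clique entirely inside one bag — forcing width ≥ 4. Hence tw(G) = 4 exactly.

Treewidth 4.
Bags: B1 = {1, 2, 3, 4, 5}  B2 = {0, 2, 3, 4, 5}
Tree: B1–B2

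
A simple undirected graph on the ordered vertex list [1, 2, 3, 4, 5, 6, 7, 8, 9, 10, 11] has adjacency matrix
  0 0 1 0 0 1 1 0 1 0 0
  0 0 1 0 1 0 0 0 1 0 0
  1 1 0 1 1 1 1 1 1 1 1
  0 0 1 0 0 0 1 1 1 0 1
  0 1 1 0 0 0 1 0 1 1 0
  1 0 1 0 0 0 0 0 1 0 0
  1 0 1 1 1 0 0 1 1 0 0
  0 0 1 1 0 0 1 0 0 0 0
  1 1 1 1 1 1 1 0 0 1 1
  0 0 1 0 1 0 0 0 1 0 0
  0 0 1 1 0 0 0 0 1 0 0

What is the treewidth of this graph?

3

A width-3 tree decomposition is:
Bags: B1 = {2, 3, 5, 9}  B2 = {3, 5, 7, 9}  B3 = {3, 4, 7, 9}  B4 = {3, 4, 9, 11}  B5 = {1, 3, 7, 9}  B6 = {3, 4, 7, 8}  B7 = {3, 5, 9, 10}  B8 = {1, 3, 6, 9}
Tree: B1–B2, B2–B3, B3–B4, B2–B5, B3–B6, B2–B7, B5–B8
The largest bag has 4 vertices, giving width 3; this decomposition certifies tw(G) ≤ 3. For the lower bound, the 4 vertices {3, 4, 7, 8} are pairwise adjacent, and any tree decomposition puts a clique entirely inside one bag — forcing width ≥ 3. The upper and lower bounds meet at 3, so that is the treewidth.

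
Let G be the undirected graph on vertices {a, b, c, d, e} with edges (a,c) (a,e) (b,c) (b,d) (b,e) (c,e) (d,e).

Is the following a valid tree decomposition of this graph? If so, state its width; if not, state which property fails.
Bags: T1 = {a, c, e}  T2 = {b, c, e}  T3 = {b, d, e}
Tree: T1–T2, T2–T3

Vertex coverage: the bags together contain {a, b, c, d, e}, the full vertex set. Edge coverage: each edge of G has both endpoints in at least one bag. Running intersection: for every vertex, the bags containing it form a connected subtree. All three properties hold, so this is a valid tree decomposition of width max|bag| − 1 = 2, and hence tw(G) ≤ 2.

Yes; width 2.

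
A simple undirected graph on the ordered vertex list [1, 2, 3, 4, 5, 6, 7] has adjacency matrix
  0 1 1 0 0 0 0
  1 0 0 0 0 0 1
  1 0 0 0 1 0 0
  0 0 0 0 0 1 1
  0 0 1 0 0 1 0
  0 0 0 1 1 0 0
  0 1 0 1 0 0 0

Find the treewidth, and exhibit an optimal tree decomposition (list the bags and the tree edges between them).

Every bag has size at most 3, so the width is 3 − 1 = 2 and tw(G) ≤ 2. For the lower bound, G contains the cycle 3–5–6–4–7–2–1–3, so G is not a forest; only forests have treewidth ≤ 1, hence tw(G) ≥ 2. Hence tw(G) = 2 exactly.

Treewidth 2.
Bags: B1 = {3, 5, 6}  B2 = {3, 4, 6}  B3 = {3, 4, 7}  B4 = {2, 3, 7}  B5 = {1, 2, 3}
Tree: B1–B2, B2–B3, B3–B4, B4–B5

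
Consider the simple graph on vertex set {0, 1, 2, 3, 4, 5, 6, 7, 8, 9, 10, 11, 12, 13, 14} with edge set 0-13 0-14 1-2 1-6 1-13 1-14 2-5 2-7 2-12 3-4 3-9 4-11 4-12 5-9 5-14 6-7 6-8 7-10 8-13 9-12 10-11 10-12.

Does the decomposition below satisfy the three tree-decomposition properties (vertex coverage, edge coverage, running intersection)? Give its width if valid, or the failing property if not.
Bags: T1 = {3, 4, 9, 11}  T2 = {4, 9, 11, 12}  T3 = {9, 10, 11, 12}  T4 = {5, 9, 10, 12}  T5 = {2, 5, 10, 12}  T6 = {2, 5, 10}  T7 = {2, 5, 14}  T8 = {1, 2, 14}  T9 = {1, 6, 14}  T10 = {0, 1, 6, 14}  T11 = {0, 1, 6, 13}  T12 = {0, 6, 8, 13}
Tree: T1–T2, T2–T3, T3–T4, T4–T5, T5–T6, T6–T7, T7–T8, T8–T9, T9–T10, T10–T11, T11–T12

A tree decomposition must satisfy three properties: every vertex lies in some bag; for every edge, both endpoints lie together in some bag; and for every vertex, the bags containing it form a connected subtree. Here vertex 7 appears in no bag, so the decomposition is invalid.

No — vertex 7 appears in no bag.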